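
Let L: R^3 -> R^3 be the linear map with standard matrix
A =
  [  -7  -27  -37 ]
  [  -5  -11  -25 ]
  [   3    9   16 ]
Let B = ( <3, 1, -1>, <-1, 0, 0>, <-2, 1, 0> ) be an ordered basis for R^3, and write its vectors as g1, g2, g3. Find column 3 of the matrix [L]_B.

<-3, 0, 2>

Compute L(g3) = A g3 = <-13, -1, 3> in standard coordinates.
Then write this in B-coordinates: solve for y in y_1 g1 + ... + y_3 g3 = <-13, -1, 3>.
This gives y = <-3, 0, 2>, which is column 3 of [L]_B.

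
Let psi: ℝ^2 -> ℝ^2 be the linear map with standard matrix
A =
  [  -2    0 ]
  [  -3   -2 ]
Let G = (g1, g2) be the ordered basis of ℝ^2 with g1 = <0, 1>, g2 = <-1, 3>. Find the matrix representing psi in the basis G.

[[-2, 3], [0, -2]]

With P the matrix whose columns are g1, g2, [psi]_G = P^(-1) A P.
Column by column: psi(g1) = A g1 = <0, -2>; its G-coordinates <-2, 0> give column 1.
Continuing for each basis vector yields [psi]_G = [[-2, 3], [0, -2]].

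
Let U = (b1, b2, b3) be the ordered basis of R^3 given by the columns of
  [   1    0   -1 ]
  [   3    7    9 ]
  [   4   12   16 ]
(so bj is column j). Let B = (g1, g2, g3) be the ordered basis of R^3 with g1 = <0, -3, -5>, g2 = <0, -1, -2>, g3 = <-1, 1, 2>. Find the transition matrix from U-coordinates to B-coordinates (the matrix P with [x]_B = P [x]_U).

[[-2, -2, -2], [2, -1, -2], [-1, 0, 1]]

Column j of P is [bj]_B, since P maps U-coordinates to B-coordinates.
Expressing b1 in B: b1 = -2g1 + 2g2 - g3, so column 1 of P is <-2, 2, -1>.
Doing the same for each bj gives P = [[-2, -2, -2], [2, -1, -2], [-1, 0, 1]].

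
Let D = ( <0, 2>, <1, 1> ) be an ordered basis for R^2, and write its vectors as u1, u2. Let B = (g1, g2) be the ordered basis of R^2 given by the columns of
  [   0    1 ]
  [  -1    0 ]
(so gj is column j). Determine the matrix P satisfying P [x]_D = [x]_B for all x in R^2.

[[-2, -1], [0, 1]]

Take x = uj: its D-coordinates are the j-th standard unit vector, so P e_j — column j of P — equals [uj]_B.
u1 = -2g1 + 0·g2, giving column 1 = <-2, 0>; repeating for each j gives P = [[-2, -1], [0, 1]].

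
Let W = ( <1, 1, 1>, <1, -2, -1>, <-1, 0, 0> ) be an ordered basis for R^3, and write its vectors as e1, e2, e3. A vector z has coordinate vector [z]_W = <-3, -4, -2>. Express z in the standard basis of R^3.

<-5, 5, 1>

The coordinates say z = -3e1 - 4e2 - 2e3; adding the scaled basis vectors gives <-5, 5, 1>.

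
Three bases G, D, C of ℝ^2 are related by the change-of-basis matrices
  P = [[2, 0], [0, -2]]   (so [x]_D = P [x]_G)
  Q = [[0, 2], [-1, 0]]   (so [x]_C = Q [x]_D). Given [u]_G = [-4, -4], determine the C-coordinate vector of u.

Composing the changes, [u]_C = Q P [u]_G.
Q P = [[0, -4], [-2, 0]]; applying this to [-4, -4] gives [16, 8].

[16, 8]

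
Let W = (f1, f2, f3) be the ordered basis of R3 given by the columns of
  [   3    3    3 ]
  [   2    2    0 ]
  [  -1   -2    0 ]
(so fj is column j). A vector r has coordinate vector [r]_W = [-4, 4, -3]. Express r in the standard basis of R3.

By definition r = -4f1 + 4f2 - 3f3.
Summing componentwise gives [-9, 0, -4].

[-9, 0, -4]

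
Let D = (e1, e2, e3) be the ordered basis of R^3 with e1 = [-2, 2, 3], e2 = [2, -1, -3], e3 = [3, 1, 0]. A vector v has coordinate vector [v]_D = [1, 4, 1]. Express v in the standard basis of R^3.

By definition v = e1 + 4e2 + e3.
Summing componentwise gives [9, -1, -9].

[9, -1, -9]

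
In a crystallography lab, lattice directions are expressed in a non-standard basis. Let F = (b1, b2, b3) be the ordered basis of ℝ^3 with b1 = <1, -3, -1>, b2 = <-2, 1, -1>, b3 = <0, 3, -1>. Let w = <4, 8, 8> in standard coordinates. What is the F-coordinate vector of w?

[w]_F is the unique c with M c = w, where M has columns b1, ..., b3.
Row-reducing the augmented matrix [M | w] gives c = (-4, -4, 0).
Check: -4b1 - 4b2 + 0·b3 = <4, 8, 8>.

<-4, -4, 0>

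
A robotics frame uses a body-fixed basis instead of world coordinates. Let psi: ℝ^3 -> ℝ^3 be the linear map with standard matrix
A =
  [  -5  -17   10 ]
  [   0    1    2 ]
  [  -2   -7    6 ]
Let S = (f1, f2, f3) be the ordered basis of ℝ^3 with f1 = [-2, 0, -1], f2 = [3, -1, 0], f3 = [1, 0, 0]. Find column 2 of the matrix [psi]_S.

Column 2 of [psi]_S is the S-coordinate vector of psi(f2).
In standard coordinates psi(f2) = A f2 = [2, -1, 1].
Converting to S: [2, -1, 1] = -f1 + f2 - 3f3, so the coordinate vector is [-1, 1, -3].

[-1, 1, -3]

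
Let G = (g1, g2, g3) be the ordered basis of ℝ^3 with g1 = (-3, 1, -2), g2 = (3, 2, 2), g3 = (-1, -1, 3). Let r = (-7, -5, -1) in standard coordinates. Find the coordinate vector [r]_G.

[r]_G is the unique c with M c = r, where M has columns g1, ..., g3.
Solving this 3x3 system gives c = (0, -2, 1).
Check: 0·g1 - 2g2 + g3 = (-7, -5, -1).

(0, -2, 1)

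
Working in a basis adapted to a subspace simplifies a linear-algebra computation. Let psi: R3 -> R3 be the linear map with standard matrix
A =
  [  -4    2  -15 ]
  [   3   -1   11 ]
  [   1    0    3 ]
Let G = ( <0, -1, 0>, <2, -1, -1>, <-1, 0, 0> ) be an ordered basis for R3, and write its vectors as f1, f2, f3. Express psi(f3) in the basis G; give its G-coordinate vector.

Compute psi(f3) = A f3 = <4, -3, -1> in standard coordinates.
Then write this in G-coordinates: solve for y in y_1 f1 + ... + y_3 f3 = <4, -3, -1>.
This gives y = <2, 1, -2>, which is column 3 of [psi]_G.

<2, 1, -2>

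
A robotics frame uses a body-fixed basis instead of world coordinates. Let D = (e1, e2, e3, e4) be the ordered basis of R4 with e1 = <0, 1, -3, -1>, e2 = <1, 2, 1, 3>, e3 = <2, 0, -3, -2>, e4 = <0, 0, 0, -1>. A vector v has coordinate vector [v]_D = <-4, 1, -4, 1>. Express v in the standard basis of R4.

v = M [v]_D, where M has columns e1, ..., e4.
Carrying out the matrix-vector product, v = <-7, -2, 25, 14>.

<-7, -2, 25, 14>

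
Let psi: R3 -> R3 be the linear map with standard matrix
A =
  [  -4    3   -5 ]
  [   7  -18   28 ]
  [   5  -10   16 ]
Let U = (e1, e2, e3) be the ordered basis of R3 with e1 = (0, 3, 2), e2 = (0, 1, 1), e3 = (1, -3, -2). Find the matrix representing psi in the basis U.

[[-1, 2, -1], [2, -2, -1], [-1, -2, -3]]

The j-th column of [psi]_U is [psi(ej)]_U.
psi(e1) = A e1 = (-1, 2, 2) = -e1 + 2e2 - e3, so column 1 is (-1, 2, -1).
Repeating for e2, e3 and assembling the columns gives [[-1, 2, -1], [2, -2, -1], [-1, -2, -3]].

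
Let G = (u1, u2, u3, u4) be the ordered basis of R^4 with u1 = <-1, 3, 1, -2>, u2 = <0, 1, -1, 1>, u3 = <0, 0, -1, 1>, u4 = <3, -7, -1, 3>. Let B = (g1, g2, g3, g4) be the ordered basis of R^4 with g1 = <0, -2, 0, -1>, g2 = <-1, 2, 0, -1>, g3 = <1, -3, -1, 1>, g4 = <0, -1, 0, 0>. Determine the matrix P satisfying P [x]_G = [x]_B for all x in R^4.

[[1, -1, -1, 0], [0, 1, 1, -2], [-1, 1, 1, 1], [-2, 0, 1, 0]]

Take x = uj: its G-coordinates are the j-th standard unit vector, so P e_j — column j of P — equals [uj]_B.
u1 = g1 + 0·g2 - g3 - 2g4, giving column 1 = <1, 0, -1, -2>; repeating for each j gives P = [[1, -1, -1, 0], [0, 1, 1, -2], [-1, 1, 1, 1], [-2, 0, 1, 0]].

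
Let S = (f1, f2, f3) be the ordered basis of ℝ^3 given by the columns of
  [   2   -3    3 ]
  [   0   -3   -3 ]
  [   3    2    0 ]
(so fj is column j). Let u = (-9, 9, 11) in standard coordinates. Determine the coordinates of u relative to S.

(3, 1, -4)

[u]_S is the unique c with M c = u, where M has columns f1, ..., f3.
Gaussian elimination on [M | u] yields c = (3, 1, -4).
Check: 3f1 + f2 - 4f3 = (-9, 9, 11).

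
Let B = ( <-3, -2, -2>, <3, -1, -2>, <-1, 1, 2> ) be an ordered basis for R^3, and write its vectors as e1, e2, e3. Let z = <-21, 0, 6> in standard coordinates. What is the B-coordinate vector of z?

Write z = c_1 e1 + ... + c_3 e3 and solve for the c_i.
Gaussian elimination on [M | z] yields c = (3, -3, 3).
Check: 3e1 - 3e2 + 3e3 = <-21, 0, 6>.

<3, -3, 3>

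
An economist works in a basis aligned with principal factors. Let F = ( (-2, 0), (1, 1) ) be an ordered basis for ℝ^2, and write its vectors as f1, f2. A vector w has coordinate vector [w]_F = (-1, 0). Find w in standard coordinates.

The coordinates say w = -f1 + 0·f2; adding the scaled basis vectors gives (2, 0).

(2, 0)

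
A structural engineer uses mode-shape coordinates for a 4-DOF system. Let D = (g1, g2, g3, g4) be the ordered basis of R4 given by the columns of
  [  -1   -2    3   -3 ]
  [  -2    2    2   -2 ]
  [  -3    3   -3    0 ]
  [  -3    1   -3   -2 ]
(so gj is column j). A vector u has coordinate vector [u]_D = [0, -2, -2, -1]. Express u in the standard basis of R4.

By definition u = 0·g1 - 2g2 - 2g3 - g4.
Summing componentwise gives [1, -6, 0, 6].

[1, -6, 0, 6]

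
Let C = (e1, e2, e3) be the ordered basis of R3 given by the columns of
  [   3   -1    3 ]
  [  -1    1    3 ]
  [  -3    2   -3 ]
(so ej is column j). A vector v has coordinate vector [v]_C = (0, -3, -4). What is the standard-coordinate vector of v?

(-9, -15, 6)

By definition v = 0·e1 - 3e2 - 4e3.
Summing componentwise gives (-9, -15, 6).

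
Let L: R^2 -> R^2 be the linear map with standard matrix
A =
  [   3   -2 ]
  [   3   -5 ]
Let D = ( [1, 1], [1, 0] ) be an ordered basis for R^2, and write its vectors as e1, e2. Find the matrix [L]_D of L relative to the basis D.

The j-th column of [L]_D is [L(ej)]_D.
L(e1) = A e1 = [1, -2] = -2e1 + 3e2, so column 1 is [-2, 3].
Repeating for e2 and assembling the columns gives [[-2, 3], [3, 0]].

[[-2, 3], [3, 0]]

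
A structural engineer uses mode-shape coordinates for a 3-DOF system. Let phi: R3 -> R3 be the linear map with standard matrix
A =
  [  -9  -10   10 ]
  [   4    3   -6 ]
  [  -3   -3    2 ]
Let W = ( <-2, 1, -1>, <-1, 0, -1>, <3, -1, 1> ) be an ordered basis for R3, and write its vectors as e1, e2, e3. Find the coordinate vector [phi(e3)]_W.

Compute phi(e3) = A e3 = <-7, 3, -4> in standard coordinates.
Then write this in W-coordinates: solve for y in y_1 e1 + ... + y_3 e3 = <-7, 3, -4>.
This gives y = <3, 1, 0>, which is column 3 of [phi]_W.

<3, 1, 0>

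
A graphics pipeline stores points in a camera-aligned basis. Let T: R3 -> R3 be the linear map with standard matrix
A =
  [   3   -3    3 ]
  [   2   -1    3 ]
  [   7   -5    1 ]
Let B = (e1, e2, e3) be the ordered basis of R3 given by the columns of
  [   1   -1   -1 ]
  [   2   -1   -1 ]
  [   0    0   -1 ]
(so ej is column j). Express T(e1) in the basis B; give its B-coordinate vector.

Column 1 of [T]_B is the B-coordinate vector of T(e1).
In standard coordinates T(e1) = A e1 = (-3, 0, -3).
Converting to B: (-3, 0, -3) = 3e1 + 3e2 + 3e3, so the coordinate vector is (3, 3, 3).

(3, 3, 3)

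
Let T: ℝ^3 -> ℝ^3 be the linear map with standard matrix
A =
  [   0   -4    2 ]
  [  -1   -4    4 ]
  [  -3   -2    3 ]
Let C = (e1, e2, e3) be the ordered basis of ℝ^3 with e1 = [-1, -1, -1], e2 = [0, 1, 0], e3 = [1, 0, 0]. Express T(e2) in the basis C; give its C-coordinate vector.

[2, -2, -2]

Compute T(e2) = A e2 = [-4, -4, -2] in standard coordinates.
Then write this in C-coordinates: solve for y in y_1 e1 + ... + y_3 e3 = [-4, -4, -2].
This gives y = [2, -2, -2], which is column 2 of [T]_C.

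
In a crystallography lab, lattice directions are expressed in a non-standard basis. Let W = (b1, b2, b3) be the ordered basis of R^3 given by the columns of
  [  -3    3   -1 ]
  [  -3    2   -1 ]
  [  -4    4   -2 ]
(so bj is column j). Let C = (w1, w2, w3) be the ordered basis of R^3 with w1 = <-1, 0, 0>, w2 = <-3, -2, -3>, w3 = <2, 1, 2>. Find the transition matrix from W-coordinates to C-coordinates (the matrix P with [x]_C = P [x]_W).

[[-1, 1, -1], [2, 0, 0], [1, 2, -1]]

Let M have columns bj and N have columns wj. Then for every x, N [x]_C = x = M [x]_W, so P = N^(-1) M.
Since det N = 1, N^(-1) has integer entries; multiplying gives P = [[-1, 1, -1], [2, 0, 0], [1, 2, -1]].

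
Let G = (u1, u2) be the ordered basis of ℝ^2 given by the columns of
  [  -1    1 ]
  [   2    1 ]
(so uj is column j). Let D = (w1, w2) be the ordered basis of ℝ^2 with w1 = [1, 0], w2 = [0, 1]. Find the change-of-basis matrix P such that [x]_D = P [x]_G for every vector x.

Column j of P is [uj]_D, since P maps G-coordinates to D-coordinates.
Expressing u1 in D: u1 = -w1 + 2w2, so column 1 of P is [-1, 2].
Doing the same for each uj gives P = [[-1, 1], [2, 1]].

[[-1, 1], [2, 1]]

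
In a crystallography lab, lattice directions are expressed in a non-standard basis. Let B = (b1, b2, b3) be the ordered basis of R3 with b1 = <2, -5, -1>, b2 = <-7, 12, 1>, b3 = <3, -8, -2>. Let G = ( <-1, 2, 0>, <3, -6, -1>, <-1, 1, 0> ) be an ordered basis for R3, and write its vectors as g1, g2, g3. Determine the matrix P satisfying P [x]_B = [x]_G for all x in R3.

Let M have columns bj and N have columns gj. Then for every x, N [x]_G = x = M [x]_B, so P = N^(-1) M.
Since det N = 1, N^(-1) has integer entries; multiplying gives P = [[0, 2, 1], [1, -1, 2], [1, 2, 2]].

[[0, 2, 1], [1, -1, 2], [1, 2, 2]]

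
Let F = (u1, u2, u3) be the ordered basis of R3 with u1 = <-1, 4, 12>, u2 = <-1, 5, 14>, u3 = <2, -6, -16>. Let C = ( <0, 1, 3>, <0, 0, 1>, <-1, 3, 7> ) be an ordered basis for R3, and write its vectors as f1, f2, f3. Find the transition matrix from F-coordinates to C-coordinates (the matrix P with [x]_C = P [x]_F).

[[1, 2, 0], [2, 1, -2], [1, 1, -2]]

Let M have columns uj and N have columns fj. Then for every x, N [x]_C = x = M [x]_F, so P = N^(-1) M.
Since det N = -1, N^(-1) has integer entries; multiplying gives P = [[1, 2, 0], [2, 1, -2], [1, 1, -2]].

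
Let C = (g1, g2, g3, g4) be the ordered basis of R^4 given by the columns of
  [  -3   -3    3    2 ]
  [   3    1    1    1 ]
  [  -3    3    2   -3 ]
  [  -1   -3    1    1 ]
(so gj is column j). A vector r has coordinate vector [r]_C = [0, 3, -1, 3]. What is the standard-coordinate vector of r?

[-6, 5, -2, -7]

r = M [r]_C, where M has columns g1, ..., g4.
Carrying out the matrix-vector product, r = [-6, 5, -2, -7].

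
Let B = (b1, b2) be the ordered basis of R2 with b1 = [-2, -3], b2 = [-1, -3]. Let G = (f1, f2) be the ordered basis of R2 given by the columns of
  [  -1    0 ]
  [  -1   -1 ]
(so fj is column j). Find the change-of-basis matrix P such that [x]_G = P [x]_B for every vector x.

Column j of P is [bj]_G, since P maps B-coordinates to G-coordinates.
Expressing b1 in G: b1 = 2f1 + f2, so column 1 of P is [2, 1].
Doing the same for each bj gives P = [[2, 1], [1, 2]].

[[2, 1], [1, 2]]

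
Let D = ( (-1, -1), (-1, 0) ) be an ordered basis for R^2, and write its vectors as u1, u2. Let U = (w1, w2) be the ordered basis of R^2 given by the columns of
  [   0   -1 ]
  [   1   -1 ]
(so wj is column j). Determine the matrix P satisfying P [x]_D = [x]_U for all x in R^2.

Column j of P is [uj]_U, since P maps D-coordinates to U-coordinates.
Expressing u1 in U: u1 = 0·w1 + w2, so column 1 of P is (0, 1).
Doing the same for each uj gives P = [[0, 1], [1, 1]].

[[0, 1], [1, 1]]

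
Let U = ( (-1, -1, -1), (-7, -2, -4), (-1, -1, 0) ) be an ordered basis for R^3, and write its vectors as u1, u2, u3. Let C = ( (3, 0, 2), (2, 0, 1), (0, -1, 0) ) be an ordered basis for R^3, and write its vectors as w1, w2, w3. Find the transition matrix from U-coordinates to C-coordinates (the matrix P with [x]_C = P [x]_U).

[[-1, -1, 1], [1, -2, -2], [1, 2, 1]]

Column j of P is [uj]_C, since P maps U-coordinates to C-coordinates.
Expressing u1 in C: u1 = -w1 + w2 + w3, so column 1 of P is (-1, 1, 1).
Doing the same for each uj gives P = [[-1, -1, 1], [1, -2, -2], [1, 2, 1]].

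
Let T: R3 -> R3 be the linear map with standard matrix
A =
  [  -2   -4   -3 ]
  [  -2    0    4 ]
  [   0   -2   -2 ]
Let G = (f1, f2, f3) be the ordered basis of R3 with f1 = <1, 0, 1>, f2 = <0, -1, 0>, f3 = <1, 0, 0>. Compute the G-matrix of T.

The j-th column of [T]_G is [T(fj)]_G.
T(f1) = A f1 = <-5, 2, -2> = -2f1 - 2f2 - 3f3, so column 1 is <-2, -2, -3>.
Repeating for f2, f3 and assembling the columns gives [[-2, 2, 0], [-2, 0, 2], [-3, 2, -2]].

[[-2, 2, 0], [-2, 0, 2], [-3, 2, -2]]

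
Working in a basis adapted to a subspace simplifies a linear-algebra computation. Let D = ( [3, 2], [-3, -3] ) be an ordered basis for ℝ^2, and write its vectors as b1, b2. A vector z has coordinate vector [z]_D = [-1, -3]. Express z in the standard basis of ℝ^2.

The coordinates say z = -b1 - 3b2; adding the scaled basis vectors gives [6, 7].

[6, 7]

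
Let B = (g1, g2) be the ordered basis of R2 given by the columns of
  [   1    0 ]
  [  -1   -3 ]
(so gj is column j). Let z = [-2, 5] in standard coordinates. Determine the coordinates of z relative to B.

[z]_B is the unique c with M c = z, where M has columns g1, g2.
System: c_1 + 0c_2 = -2, -c_1 - 3c_2 = 5; solving gives c_1 = -2, c_2 = -1.
Check: -2g1 - g2 = [-2, 5].

[-2, -1]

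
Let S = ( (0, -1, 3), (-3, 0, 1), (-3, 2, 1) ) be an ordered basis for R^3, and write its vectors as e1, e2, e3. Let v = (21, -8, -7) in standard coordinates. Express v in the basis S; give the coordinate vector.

Write v = c_1 e1 + ... + c_3 e3 and solve for the c_i.
Gaussian elimination on [M | v] yields c = (0, -3, -4).
Check: 0·e1 - 3e2 - 4e3 = (21, -8, -7).

(0, -3, -4)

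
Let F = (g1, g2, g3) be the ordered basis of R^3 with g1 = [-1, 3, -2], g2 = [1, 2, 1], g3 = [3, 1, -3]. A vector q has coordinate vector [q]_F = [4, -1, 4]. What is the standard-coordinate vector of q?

[7, 14, -21]

q = M [q]_F, where M has columns g1, ..., g3.
Carrying out the matrix-vector product, q = [7, 14, -21].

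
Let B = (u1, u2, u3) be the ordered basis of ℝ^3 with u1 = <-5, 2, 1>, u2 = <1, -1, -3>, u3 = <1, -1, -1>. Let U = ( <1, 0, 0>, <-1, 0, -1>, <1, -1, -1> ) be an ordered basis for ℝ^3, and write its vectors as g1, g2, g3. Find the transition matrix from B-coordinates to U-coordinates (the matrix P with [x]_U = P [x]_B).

[[-2, 2, 0], [1, 2, 0], [-2, 1, 1]]

Let M have columns uj and N have columns gj. Then for every x, N [x]_U = x = M [x]_B, so P = N^(-1) M.
Since det N = -1, N^(-1) has integer entries; multiplying gives P = [[-2, 2, 0], [1, 2, 0], [-2, 1, 1]].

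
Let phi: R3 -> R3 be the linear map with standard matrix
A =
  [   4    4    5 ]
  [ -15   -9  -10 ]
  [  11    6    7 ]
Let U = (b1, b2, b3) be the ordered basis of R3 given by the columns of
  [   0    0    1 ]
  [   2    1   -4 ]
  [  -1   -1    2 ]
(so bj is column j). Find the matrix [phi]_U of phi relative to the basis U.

The j-th column of [phi]_U is [phi(bj)]_U.
phi(b1) = A b1 = [3, -8, 5] = 3b1 - 2b2 + 3b3, so column 1 is [3, -2, 3].
Repeating for b2, b3 and assembling the columns gives [[3, -2, -2], [-2, 1, -3], [3, -1, -2]].

[[3, -2, -2], [-2, 1, -3], [3, -1, -2]]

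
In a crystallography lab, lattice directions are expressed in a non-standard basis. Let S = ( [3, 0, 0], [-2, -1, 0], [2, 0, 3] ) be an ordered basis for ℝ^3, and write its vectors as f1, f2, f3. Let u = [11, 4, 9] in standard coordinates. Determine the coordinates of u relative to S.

[-1, -4, 3]

Write u = c_1 f1 + ... + c_3 f3 and solve for the c_i.
Row-reducing the augmented matrix [M | u] gives c = (-1, -4, 3).
Check: -f1 - 4f2 + 3f3 = [11, 4, 9].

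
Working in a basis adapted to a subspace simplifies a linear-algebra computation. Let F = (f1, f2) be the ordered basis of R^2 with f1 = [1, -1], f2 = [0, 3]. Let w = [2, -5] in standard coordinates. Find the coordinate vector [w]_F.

We seek scalars with c_1 f1 + c_2 f2 = w; equivalently solve M c = w where the columns of M are f1, f2.
System: c_1 + 0c_2 = 2, -c_1 + 3c_2 = -5; solving gives c_1 = 2, c_2 = -1.
Check: 2f1 - f2 = [2, -5].

[2, -1]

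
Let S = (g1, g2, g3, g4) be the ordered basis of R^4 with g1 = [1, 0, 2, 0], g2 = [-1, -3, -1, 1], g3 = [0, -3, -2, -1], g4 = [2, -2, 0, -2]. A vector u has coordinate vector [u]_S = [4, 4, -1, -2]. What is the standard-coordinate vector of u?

By definition u = 4g1 + 4g2 - g3 - 2g4.
Summing componentwise gives [-4, -5, 6, 9].

[-4, -5, 6, 9]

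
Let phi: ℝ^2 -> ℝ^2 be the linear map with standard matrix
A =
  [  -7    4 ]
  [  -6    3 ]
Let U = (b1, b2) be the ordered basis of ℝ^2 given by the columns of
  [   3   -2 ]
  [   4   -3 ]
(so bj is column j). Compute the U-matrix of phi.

With P the matrix whose columns are b1, b2, [phi]_U = P^(-1) A P.
Column by column: phi(b1) = A b1 = <-5, -6>; its U-coordinates <-3, -2> give column 1.
Continuing for each basis vector yields [phi]_U = [[-3, 0], [-2, -1]].

[[-3, 0], [-2, -1]]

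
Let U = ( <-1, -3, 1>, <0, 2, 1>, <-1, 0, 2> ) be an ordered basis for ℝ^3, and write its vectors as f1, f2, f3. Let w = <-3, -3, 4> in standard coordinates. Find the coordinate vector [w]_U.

<-1, -3, 4>

Write w = c_1 f1 + ... + c_3 f3 and solve for the c_i.
Solving this 3x3 system gives c = (-1, -3, 4).
Check: -f1 - 3f2 + 4f3 = <-3, -3, 4>.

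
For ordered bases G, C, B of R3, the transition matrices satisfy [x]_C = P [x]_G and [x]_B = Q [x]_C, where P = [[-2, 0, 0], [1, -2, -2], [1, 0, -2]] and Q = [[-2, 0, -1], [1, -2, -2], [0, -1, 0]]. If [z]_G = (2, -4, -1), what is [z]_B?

Composing the changes, [z]_B = Q P [z]_G.
Q P = [[3, 0, 2], [-6, 4, 8], [-1, 2, 2]]; applying this to (2, -4, -1) gives (4, -36, -12).

(4, -36, -12)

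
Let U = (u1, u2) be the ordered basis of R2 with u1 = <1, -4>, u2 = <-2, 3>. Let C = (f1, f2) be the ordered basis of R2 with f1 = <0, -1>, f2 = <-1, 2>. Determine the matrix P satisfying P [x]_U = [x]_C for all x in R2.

Column j of P is [uj]_C, since P maps U-coordinates to C-coordinates.
Expressing u1 in C: u1 = 2f1 - f2, so column 1 of P is <2, -1>.
Doing the same for each uj gives P = [[2, 1], [-1, 2]].

[[2, 1], [-1, 2]]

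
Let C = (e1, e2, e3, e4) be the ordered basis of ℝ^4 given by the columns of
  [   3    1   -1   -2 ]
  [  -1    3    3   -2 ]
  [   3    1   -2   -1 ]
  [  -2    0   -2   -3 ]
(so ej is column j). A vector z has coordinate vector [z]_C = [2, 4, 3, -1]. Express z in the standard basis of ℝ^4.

[9, 21, 5, -7]

z = M [z]_C, where M has columns e1, ..., e4.
Carrying out the matrix-vector product, z = [9, 21, 5, -7].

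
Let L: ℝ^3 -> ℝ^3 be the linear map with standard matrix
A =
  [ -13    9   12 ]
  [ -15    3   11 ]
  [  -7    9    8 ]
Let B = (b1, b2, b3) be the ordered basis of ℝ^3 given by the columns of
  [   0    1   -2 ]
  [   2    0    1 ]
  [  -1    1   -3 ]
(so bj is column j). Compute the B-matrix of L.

[[-1, -2, 0], [0, -1, -1], [-3, 0, 0]]

With P the matrix whose columns are b1, ..., b3, [L]_B = P^(-1) A P.
Column by column: L(b1) = A b1 = <6, -5, 10>; its B-coordinates <-1, 0, -3> give column 1.
Continuing for each basis vector yields [L]_B = [[-1, -2, 0], [0, -1, -1], [-3, 0, 0]].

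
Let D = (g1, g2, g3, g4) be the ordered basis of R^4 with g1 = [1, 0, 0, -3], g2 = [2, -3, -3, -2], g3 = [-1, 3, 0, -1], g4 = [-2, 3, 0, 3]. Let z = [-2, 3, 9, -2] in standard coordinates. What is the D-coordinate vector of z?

[z]_D is the unique c with M c = z, where M has columns g1, ..., g4.
Gaussian elimination on [M | z] yields c = (-2, -3, 2, -4).
Check: -2g1 - 3g2 + 2g3 - 4g4 = [-2, 3, 9, -2].

[-2, -3, 2, -4]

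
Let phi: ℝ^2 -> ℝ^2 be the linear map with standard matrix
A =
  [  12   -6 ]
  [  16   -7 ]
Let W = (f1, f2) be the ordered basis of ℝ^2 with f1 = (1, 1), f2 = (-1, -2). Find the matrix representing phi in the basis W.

[[3, 2], [-3, 2]]

Let P have columns f1, f2. Then [phi]_W = P^(-1) A P.
Here det P = -1, so P^(-1) is integer; computing A P first and then P^(-1)(A P) gives [[3, 2], [-3, 2]].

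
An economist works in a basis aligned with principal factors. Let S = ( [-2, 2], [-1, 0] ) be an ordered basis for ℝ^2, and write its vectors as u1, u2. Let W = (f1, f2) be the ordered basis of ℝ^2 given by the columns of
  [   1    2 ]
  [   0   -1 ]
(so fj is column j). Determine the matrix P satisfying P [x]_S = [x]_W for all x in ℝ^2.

Let M have columns uj and N have columns fj. Then for every x, N [x]_W = x = M [x]_S, so P = N^(-1) M.
Since det N = -1, N^(-1) has integer entries; multiplying gives P = [[2, -1], [-2, 0]].

[[2, -1], [-2, 0]]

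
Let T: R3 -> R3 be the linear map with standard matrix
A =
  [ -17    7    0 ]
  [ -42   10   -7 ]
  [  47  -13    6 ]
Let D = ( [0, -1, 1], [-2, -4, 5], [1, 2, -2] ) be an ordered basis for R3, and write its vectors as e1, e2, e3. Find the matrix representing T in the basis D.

[[3, 3, 2], [2, -3, 1], [-3, 0, -1]]

With P the matrix whose columns are e1, ..., e3, [T]_D = P^(-1) A P.
Column by column: T(e1) = A e1 = [-7, -17, 19]; its D-coordinates [3, 2, -3] give column 1.
Continuing for each basis vector yields [T]_D = [[3, 3, 2], [2, -3, 1], [-3, 0, -1]].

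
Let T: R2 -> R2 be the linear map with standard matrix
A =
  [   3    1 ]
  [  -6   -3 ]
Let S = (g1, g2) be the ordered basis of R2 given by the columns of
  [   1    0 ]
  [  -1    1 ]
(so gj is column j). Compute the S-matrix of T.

[[2, 1], [-1, -2]]

The j-th column of [T]_S is [T(gj)]_S.
T(g1) = A g1 = <2, -3> = 2g1 - g2, so column 1 is <2, -1>.
Repeating for g2 and assembling the columns gives [[2, 1], [-1, -2]].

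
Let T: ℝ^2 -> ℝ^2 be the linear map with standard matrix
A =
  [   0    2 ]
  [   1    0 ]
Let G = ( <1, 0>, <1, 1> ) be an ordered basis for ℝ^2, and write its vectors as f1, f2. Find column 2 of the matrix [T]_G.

Compute T(f2) = A f2 = <2, 1> in standard coordinates.
Then write this in G-coordinates: solve for y in y_1 f1 + y_2 f2 = <2, 1>.
This gives y = <1, 1>, which is column 2 of [T]_G.

<1, 1>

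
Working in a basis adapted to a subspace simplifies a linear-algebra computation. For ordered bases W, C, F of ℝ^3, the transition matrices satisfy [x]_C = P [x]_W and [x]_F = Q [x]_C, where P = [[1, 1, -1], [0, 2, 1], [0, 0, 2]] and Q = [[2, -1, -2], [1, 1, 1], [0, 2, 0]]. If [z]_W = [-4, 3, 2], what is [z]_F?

[-22, 9, 16]

First [z]_C = P [z]_W = [-3, 8, 4].
Then [z]_F = Q [z]_C = [-22, 9, 16].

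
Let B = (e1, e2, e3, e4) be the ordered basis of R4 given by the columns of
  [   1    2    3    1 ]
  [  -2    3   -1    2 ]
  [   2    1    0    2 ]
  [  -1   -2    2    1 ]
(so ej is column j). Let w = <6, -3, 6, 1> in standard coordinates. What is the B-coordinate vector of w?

<2, 0, 1, 1>

Write w = c_1 e1 + ... + c_4 e4 and solve for the c_i.
Gaussian elimination on [M | w] yields c = (2, 0, 1, 1).
Check: 2e1 + 0·e2 + e3 + e4 = <6, -3, 6, 1>.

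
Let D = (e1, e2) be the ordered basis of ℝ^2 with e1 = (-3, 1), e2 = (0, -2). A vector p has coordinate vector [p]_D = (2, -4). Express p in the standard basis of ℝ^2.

(-6, 10)

The coordinates say p = 2e1 - 4e2; adding the scaled basis vectors gives (-6, 10).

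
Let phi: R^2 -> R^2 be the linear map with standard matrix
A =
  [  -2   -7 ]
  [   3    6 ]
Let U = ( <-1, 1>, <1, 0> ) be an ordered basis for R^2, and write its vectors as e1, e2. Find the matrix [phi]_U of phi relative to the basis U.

The j-th column of [phi]_U is [phi(ej)]_U.
phi(e1) = A e1 = <-5, 3> = 3e1 - 2e2, so column 1 is <3, -2>.
Repeating for e2 and assembling the columns gives [[3, 3], [-2, 1]].

[[3, 3], [-2, 1]]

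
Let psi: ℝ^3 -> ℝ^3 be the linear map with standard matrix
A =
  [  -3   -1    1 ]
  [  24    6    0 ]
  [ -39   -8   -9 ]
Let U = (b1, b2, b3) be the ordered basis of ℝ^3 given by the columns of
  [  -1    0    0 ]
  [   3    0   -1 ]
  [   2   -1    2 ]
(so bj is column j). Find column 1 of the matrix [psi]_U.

<-2, -1, 0>

Compute psi(b1) = A b1 = <2, -6, -3> in standard coordinates.
Then write this in U-coordinates: solve for y in y_1 b1 + ... + y_3 b3 = <2, -6, -3>.
This gives y = <-2, -1, 0>, which is column 1 of [psi]_U.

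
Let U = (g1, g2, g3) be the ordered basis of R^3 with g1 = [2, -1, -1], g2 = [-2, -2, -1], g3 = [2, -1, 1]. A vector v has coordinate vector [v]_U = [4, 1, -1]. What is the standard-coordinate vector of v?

v = M [v]_U, where M has columns g1, ..., g3.
Carrying out the matrix-vector product, v = [4, -5, -6].

[4, -5, -6]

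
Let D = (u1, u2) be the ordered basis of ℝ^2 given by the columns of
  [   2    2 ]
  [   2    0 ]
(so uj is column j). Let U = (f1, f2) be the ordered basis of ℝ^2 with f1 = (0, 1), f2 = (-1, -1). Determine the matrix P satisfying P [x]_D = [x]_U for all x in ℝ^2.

Take x = uj: its D-coordinates are the j-th standard unit vector, so P e_j — column j of P — equals [uj]_U.
u1 = 0·f1 - 2f2, giving column 1 = (0, -2); repeating for each j gives P = [[0, -2], [-2, -2]].

[[0, -2], [-2, -2]]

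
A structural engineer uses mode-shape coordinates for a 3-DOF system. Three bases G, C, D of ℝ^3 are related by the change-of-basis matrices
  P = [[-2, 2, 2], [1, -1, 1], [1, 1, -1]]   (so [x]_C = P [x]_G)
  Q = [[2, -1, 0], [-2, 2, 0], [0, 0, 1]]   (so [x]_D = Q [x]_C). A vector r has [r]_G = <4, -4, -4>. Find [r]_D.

Composing the changes, [r]_D = Q P [r]_G.
Q P = [[-5, 5, 3], [6, -6, -2], [1, 1, -1]]; applying this to <4, -4, -4> gives <-52, 56, 4>.

<-52, 56, 4>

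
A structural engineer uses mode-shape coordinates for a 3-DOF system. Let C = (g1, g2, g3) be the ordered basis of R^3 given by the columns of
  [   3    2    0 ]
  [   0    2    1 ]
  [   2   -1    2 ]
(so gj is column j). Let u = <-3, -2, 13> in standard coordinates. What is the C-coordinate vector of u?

Write u = c_1 g1 + ... + c_3 g3 and solve for the c_i.
Solving this 3x3 system gives c = (1, -3, 4).
Check: g1 - 3g2 + 4g3 = <-3, -2, 13>.

<1, -3, 4>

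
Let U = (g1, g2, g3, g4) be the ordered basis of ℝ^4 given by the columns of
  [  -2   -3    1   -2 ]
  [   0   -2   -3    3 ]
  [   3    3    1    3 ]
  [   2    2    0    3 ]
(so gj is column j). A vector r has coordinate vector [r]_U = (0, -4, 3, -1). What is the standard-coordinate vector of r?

r = M [r]_U, where M has columns g1, ..., g4.
Carrying out the matrix-vector product, r = (17, -4, -12, -11).

(17, -4, -12, -11)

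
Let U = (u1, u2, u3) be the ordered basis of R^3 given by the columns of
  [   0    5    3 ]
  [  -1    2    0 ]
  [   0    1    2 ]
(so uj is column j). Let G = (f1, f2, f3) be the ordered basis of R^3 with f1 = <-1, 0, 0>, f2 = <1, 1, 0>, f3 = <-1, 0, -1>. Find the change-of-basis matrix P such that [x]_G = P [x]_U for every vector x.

Column j of P is [uj]_G, since P maps U-coordinates to G-coordinates.
Expressing u1 in G: u1 = -f1 - f2 + 0·f3, so column 1 of P is <-1, -1, 0>.
Doing the same for each uj gives P = [[-1, -2, -1], [-1, 2, 0], [0, -1, -2]].

[[-1, -2, -1], [-1, 2, 0], [0, -1, -2]]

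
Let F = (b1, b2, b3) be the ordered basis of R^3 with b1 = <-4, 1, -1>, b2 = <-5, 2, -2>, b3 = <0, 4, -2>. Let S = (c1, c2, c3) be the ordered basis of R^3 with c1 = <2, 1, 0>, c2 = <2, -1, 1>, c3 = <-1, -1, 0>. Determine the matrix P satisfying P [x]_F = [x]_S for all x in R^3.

Take x = bj: its F-coordinates are the j-th standard unit vector, so P e_j — column j of P — equals [bj]_S.
b1 = -2c1 - c2 - 2c3, giving column 1 = <-2, -1, -2>; repeating for each j gives P = [[-2, -1, 2], [-1, -2, -2], [-2, -1, 0]].

[[-2, -1, 2], [-1, -2, -2], [-2, -1, 0]]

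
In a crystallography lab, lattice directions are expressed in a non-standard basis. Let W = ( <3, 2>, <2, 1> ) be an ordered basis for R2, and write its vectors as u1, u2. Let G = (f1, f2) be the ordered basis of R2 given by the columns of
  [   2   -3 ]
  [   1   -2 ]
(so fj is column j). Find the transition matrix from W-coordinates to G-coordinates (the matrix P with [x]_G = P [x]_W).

[[0, 1], [-1, 0]]

Take x = uj: its W-coordinates are the j-th standard unit vector, so P e_j — column j of P — equals [uj]_G.
u1 = 0·f1 - f2, giving column 1 = <0, -1>; repeating for each j gives P = [[0, 1], [-1, 0]].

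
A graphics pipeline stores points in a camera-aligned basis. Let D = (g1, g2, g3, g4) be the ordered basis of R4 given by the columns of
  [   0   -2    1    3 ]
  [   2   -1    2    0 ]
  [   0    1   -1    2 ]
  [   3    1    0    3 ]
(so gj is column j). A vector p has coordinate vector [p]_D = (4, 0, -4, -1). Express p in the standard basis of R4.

By definition p = 4g1 + 0·g2 - 4g3 - g4.
Summing componentwise gives (-7, 0, 2, 9).

(-7, 0, 2, 9)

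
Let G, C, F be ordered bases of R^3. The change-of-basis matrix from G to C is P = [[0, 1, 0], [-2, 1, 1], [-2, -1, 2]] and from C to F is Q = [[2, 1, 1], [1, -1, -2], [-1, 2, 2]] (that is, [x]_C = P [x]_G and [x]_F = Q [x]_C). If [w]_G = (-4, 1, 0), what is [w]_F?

Composing the changes, [w]_F = Q P [w]_G.
Q P = [[-4, 2, 3], [6, 2, -5], [-8, -1, 6]]; applying this to (-4, 1, 0) gives (18, -22, 31).

(18, -22, 31)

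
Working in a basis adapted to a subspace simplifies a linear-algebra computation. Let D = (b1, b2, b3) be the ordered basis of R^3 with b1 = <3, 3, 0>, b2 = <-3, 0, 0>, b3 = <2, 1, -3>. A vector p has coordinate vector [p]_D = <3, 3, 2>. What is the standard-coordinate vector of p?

The coordinates say p = 3b1 + 3b2 + 2b3; adding the scaled basis vectors gives <4, 11, -6>.

<4, 11, -6>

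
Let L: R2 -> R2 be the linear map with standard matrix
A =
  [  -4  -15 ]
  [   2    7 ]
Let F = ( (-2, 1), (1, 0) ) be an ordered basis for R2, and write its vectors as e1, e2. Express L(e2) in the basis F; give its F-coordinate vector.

Compute L(e2) = A e2 = (-4, 2) in standard coordinates.
Then write this in F-coordinates: solve for y in y_1 e1 + y_2 e2 = (-4, 2).
This gives y = (2, 0), which is column 2 of [L]_F.

(2, 0)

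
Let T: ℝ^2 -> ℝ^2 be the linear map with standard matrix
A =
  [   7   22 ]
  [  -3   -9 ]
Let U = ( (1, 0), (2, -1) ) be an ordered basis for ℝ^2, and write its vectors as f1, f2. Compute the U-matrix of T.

With P the matrix whose columns are f1, f2, [T]_U = P^(-1) A P.
Column by column: T(f1) = A f1 = (7, -3); its U-coordinates (1, 3) give column 1.
Continuing for each basis vector yields [T]_U = [[1, -2], [3, -3]].

[[1, -2], [3, -3]]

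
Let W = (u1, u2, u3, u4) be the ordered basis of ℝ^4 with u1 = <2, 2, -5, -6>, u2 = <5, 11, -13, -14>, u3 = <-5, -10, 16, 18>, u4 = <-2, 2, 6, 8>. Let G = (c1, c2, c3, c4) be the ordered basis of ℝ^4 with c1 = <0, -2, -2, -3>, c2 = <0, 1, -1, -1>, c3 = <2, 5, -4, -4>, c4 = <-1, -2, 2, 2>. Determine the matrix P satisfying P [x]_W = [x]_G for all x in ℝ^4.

[[1, 1, -2, -2], [-1, 1, -2, 2], [1, 2, -2, 0], [0, -1, 1, 2]]

Column j of P is [uj]_G, since P maps W-coordinates to G-coordinates.
Expressing u1 in G: u1 = c1 - c2 + c3 + 0·c4, so column 1 of P is <1, -1, 1, 0>.
Doing the same for each uj gives P = [[1, 1, -2, -2], [-1, 1, -2, 2], [1, 2, -2, 0], [0, -1, 1, 2]].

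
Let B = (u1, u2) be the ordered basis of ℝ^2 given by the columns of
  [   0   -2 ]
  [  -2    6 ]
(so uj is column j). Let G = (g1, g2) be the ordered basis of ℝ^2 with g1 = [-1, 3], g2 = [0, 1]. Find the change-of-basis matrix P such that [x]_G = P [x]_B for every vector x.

[[0, 2], [-2, 0]]

Let M have columns uj and N have columns gj. Then for every x, N [x]_G = x = M [x]_B, so P = N^(-1) M.
Since det N = -1, N^(-1) has integer entries; multiplying gives P = [[0, 2], [-2, 0]].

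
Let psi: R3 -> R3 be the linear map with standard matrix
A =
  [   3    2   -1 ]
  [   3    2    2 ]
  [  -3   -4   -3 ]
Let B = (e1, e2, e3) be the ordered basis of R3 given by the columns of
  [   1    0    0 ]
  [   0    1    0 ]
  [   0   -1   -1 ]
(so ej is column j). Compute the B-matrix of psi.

[[3, 3, 1], [3, 0, -2], [0, 1, -1]]

With P the matrix whose columns are e1, ..., e3, [psi]_B = P^(-1) A P.
Column by column: psi(e1) = A e1 = <3, 3, -3>; its B-coordinates <3, 3, 0> give column 1.
Continuing for each basis vector yields [psi]_B = [[3, 3, 1], [3, 0, -2], [0, 1, -1]].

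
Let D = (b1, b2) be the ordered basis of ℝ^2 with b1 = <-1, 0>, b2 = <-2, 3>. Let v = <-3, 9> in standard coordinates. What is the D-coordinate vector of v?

<-3, 3>

[v]_D is the unique c with M c = v, where M has columns b1, b2.
System: -c_1 - 2c_2 = -3, 0c_1 + 3c_2 = 9; solving gives c_1 = -3, c_2 = 3.
Check: -3b1 + 3b2 = <-3, 9>.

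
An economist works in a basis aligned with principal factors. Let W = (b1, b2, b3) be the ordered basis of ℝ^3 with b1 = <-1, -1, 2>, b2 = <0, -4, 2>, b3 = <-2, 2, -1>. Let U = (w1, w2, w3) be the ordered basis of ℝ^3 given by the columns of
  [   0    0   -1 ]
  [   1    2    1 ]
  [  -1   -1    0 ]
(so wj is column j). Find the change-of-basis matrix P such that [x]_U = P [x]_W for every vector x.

[[-2, 0, 2], [0, -2, -1], [1, 0, 2]]

Column j of P is [bj]_U, since P maps W-coordinates to U-coordinates.
Expressing b1 in U: b1 = -2w1 + 0·w2 + w3, so column 1 of P is <-2, 0, 1>.
Doing the same for each bj gives P = [[-2, 0, 2], [0, -2, -1], [1, 0, 2]].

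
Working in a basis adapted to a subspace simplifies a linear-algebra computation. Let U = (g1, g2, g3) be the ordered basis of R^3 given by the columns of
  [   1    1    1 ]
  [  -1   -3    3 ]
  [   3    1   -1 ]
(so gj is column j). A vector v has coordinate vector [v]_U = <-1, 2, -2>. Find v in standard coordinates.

<-1, -11, 1>

v = M [v]_U, where M has columns g1, ..., g3.
Carrying out the matrix-vector product, v = <-1, -11, 1>.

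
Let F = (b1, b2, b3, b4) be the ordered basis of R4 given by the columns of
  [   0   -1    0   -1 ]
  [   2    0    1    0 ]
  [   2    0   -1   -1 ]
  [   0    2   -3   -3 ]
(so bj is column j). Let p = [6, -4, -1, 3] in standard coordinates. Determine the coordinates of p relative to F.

[-2, -3, 0, -3]

We seek scalars with c_1 b1 + ... + c_4 b4 = p; equivalently solve M c = p where the columns of M are b1, ..., b4.
Row-reducing the augmented matrix [M | p] gives c = (-2, -3, 0, -3).
Check: -2b1 - 3b2 + 0·b3 - 3b4 = [6, -4, -1, 3].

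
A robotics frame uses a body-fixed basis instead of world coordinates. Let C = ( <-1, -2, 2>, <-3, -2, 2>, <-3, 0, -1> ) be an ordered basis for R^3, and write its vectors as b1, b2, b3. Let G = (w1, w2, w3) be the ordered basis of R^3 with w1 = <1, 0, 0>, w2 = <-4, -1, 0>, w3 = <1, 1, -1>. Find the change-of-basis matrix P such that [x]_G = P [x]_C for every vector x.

Column j of P is [bj]_G, since P maps C-coordinates to G-coordinates.
Expressing b1 in G: b1 = w1 + 0·w2 - 2w3, so column 1 of P is <1, 0, -2>.
Doing the same for each bj gives P = [[1, -1, 0], [0, 0, 1], [-2, -2, 1]].

[[1, -1, 0], [0, 0, 1], [-2, -2, 1]]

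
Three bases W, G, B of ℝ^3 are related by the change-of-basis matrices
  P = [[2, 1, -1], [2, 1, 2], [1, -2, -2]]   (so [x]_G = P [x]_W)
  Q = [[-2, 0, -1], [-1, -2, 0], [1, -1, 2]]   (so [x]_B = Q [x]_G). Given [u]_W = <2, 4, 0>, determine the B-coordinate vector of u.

<-10, -24, -12>

Apply P to get G-coordinates <8, 8, -6>, then Q to get B-coordinates.
The result is [u]_B = <-10, -24, -12>.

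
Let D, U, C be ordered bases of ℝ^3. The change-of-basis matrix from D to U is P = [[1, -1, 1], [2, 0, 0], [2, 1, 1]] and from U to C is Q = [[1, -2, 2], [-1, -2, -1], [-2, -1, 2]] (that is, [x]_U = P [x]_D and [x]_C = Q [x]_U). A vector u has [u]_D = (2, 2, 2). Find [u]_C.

(10, -18, 8)

Composing the changes, [u]_C = Q P [u]_D.
Q P = [[1, 1, 3], [-7, 0, -2], [0, 4, 0]]; applying this to (2, 2, 2) gives (10, -18, 8).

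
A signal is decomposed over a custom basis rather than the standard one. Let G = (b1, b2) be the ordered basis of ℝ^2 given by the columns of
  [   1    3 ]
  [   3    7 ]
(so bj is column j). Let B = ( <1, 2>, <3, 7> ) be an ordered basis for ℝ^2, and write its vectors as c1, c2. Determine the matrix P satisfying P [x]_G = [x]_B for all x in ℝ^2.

Take x = bj: its G-coordinates are the j-th standard unit vector, so P e_j — column j of P — equals [bj]_B.
b1 = -2c1 + c2, giving column 1 = <-2, 1>; repeating for each j gives P = [[-2, 0], [1, 1]].

[[-2, 0], [1, 1]]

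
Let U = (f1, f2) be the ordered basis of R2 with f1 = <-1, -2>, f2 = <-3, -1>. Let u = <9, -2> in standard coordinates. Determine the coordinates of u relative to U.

[u]_U is the unique c with M c = u, where M has columns f1, f2.
System: -c_1 - 3c_2 = 9, -2c_1 - c_2 = -2; solving gives c_1 = 3, c_2 = -4.
Check: 3f1 - 4f2 = <9, -2>.

<3, -4>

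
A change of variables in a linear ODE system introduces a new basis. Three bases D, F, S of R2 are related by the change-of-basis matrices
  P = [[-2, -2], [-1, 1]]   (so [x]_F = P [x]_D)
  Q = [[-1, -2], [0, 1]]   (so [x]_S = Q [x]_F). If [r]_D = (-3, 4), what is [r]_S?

(-12, 7)

Composing the changes, [r]_S = Q P [r]_D.
Q P = [[4, 0], [-1, 1]]; applying this to (-3, 4) gives (-12, 7).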